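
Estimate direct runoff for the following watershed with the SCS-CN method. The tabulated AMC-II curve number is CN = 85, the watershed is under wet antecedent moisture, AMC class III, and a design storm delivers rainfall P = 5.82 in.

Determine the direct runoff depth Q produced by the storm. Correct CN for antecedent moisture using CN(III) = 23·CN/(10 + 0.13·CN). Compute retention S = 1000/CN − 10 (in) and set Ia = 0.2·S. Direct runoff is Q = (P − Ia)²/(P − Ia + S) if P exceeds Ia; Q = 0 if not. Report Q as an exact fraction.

CN(III) from CN(II)=85: (23·85)/(10 + 0.13·85) = 39100/421 ≈ 92.874
Retention S: 1000/CN − 10 with CN=92.874 → S = 300/391 ≈ 0.767 in
Ia = 0.2S: 0.2·0.767 = 0.153 in (exactly 60/391)
P − Ia = 5.820 − 0.153 = 110781/19550 ≈ 5.667 in (> 0, runoff occurs)
Q = (110781/19550)²/((110781/19550) + 300/391) = (12272429961/382202500)/(125781/19550) = 4090809987/819672850 in ≈ 4.991 in

Q = 4090809987/819672850 in ≈ 4.991 in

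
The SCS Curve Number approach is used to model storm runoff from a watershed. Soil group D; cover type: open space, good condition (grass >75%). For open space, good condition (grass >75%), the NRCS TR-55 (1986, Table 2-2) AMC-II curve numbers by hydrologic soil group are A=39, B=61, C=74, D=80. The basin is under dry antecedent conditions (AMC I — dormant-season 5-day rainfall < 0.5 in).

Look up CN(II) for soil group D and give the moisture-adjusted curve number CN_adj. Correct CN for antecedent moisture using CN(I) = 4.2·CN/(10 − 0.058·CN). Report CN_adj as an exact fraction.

NRCS table: open space, good condition (grass >75%), soil group D → CN(II) = 80
CN(I) from CN(II)=80: (4.2·80)/(10 − 0.058·80) = 4200/67 ≈ 62.687

CN_adj = 4200/67 ≈ 62.687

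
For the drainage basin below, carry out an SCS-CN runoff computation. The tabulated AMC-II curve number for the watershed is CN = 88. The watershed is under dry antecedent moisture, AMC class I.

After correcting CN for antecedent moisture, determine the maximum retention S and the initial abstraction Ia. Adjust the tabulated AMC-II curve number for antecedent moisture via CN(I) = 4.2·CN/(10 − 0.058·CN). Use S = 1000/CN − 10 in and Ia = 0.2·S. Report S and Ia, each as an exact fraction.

S = 250/77 in ≈ 3.247 in; Ia = 50/77 in ≈ 0.649 in

CN(I) from CN(II)=88: (4.2·88)/(10 − 0.058·88) = 3850/51 ≈ 75.490
S = 1000/(3850/51) − 10 = 250/77 in ≈ 3.247 in
Ia = 0.2S: 0.2·3.247 = 0.649 in (exactly 50/77)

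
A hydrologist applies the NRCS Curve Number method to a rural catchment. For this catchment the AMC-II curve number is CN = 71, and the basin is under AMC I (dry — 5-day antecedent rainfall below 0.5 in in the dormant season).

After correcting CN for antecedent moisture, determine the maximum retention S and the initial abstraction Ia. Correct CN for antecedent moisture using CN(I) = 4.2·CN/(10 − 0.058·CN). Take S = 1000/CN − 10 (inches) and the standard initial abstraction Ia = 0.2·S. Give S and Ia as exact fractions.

S = 14500/1491 in ≈ 9.725 in; Ia = 2900/1491 in ≈ 1.945 in

Adjust CN=71 to AMC I: 4.2·71/(10 − 0.058·71) → (1491/5) ÷ (2941/500) = 149100/2941 ≈ 50.697
Max retention: S = 1000/(149100/2941) − 10 = 14500/1491 in (≈ 9.725 in)
Ia = 0.2·(14500/1491) = 2900/1491 in ≈ 1.945 in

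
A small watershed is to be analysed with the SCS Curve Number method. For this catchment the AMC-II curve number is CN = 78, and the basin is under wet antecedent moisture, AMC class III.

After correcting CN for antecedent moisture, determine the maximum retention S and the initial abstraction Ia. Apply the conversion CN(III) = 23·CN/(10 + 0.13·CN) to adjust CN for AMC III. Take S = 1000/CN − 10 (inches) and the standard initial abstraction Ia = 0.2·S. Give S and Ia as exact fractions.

S = 1100/897 in ≈ 1.226 in; Ia = 220/897 in ≈ 0.245 in

CN(III) from CN(II)=78: (23·78)/(10 + 0.13·78) = 89700/1007 ≈ 89.076
Max retention: S = 1000/(89700/1007) − 10 = 1100/897 in (≈ 1.226 in)
Initial abstraction Ia = S/5 = (1100/897)/5 = 220/897 ≈ 0.245 in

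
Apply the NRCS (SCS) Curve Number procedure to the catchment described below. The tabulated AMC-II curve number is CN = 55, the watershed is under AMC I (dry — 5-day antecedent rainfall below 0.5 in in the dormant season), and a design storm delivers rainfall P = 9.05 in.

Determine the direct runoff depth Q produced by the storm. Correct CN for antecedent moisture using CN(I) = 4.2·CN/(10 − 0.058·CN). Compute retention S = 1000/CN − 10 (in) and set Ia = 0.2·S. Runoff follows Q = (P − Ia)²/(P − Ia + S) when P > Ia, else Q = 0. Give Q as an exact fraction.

Adjust CN=55 to AMC I: 4.2·55/(10 − 0.058·55) → 231 ÷ (681/100) = 7700/227 ≈ 33.921
Retention S: 1000/CN − 10 with CN=33.921 → S = 1500/77 ≈ 19.481 in
Initial abstraction Ia = S/5 = (1500/77)/5 = 300/77 ≈ 3.896 in
Excess rainfall: 9.050 − 3.896 = 5.154 in; P > Ia so Q > 0
Runoff Q = (P−Ia)²/(P−Ia+S) = (5.154)²/(5.154+19.481) = 62995969/58422980 ≈ 1.078 in

Q = 62995969/58422980 in ≈ 1.078 in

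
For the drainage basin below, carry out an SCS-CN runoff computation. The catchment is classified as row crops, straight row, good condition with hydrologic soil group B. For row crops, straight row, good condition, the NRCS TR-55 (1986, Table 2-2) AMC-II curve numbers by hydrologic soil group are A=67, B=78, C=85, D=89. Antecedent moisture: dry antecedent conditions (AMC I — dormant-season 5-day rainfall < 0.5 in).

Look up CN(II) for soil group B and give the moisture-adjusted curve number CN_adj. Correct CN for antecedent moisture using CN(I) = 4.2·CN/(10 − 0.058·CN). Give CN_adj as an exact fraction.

CN_adj = 81900/1369 ≈ 59.825

NRCS table: row crops, straight row, good condition, soil group B → CN(II) = 78
CN(I) from CN(II)=78: (4.2·78)/(10 − 0.058·78) = 81900/1369 ≈ 59.825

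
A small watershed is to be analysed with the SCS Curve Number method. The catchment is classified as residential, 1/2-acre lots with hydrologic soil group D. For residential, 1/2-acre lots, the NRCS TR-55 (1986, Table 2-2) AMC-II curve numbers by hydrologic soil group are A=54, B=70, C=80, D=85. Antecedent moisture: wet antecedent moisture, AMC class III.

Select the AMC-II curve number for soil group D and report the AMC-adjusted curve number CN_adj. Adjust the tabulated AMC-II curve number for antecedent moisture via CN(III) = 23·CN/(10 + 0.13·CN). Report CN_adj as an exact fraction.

CN_adj = 39100/421 ≈ 92.874

NRCS table: residential, 1/2-acre lots, soil group D → CN(II) = 85
Adjust CN=85 to AMC III: 23·85/(10 + 0.13·85) → 1955 ÷ (421/20) = 39100/421 ≈ 92.874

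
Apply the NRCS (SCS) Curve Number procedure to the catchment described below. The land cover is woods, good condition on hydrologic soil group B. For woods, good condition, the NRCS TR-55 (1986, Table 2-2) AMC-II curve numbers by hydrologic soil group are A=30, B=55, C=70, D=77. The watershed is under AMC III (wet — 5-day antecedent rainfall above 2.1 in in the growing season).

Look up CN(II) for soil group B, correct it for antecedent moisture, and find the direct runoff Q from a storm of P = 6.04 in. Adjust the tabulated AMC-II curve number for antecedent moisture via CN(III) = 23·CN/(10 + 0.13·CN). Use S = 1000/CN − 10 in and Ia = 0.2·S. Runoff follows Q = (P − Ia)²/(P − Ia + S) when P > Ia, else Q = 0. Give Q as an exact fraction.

Q = 1135892209/355483975 in ≈ 3.195 in

NRCS table: woods, good condition, soil group B → CN(II) = 55
Adjust CN=55 to AMC III: 23·55/(10 + 0.13·55) → 1265 ÷ (343/20) = 25300/343 ≈ 73.761
Max retention: S = 1000/(25300/343) − 10 = 900/253 in (≈ 3.557 in)
Initial abstraction Ia = S/5 = (900/253)/5 = 180/253 ≈ 0.711 in
Excess rainfall: 6.040 − 0.711 = 5.329 in; P > Ia so Q > 0
Q = (33703/6325)²/((33703/6325) + 900/253) = (1135892209/40005625)/(56203/6325) = 1135892209/355483975 in ≈ 3.195 in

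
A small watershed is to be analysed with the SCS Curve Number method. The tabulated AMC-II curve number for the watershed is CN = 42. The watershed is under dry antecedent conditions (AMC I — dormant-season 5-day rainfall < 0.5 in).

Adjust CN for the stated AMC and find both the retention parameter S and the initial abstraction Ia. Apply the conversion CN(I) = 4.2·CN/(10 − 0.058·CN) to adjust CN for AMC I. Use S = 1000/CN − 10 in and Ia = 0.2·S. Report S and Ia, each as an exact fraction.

S = 14500/441 in ≈ 32.880 in; Ia = 2900/441 in ≈ 6.576 in

Dry (AMC I): CN(I) = 4.2·42/(10 − 0.058·42) = (882/5)/(1891/250) = 44100/1891 ≈ 23.321
Max retention: S = 1000/(44100/1891) − 10 = 14500/441 in (≈ 32.880 in)
Ia = 0.2·(14500/441) = 2900/441 in ≈ 6.576 in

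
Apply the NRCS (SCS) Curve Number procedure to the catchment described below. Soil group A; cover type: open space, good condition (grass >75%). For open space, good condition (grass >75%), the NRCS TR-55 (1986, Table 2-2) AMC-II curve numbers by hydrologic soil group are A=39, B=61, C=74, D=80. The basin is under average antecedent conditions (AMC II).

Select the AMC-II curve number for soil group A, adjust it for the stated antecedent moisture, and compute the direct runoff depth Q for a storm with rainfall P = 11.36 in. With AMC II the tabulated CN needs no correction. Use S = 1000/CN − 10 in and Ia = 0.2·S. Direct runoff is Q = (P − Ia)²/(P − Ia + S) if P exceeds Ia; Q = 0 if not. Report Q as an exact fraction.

NRCS table: open space, good condition (grass >75%), soil group A → CN(II) = 39
Average conditions: CN = 39 (no AMC adjustment).
Retention S: 1000/CN − 10 with CN=39.000 → S = 610/39 ≈ 15.641 in
Ia = 0.2S: 0.2·15.641 = 3.128 in (exactly 122/39)
Since P=11.360 > Ia=3.128: effective rainfall P−Ia = 8026/975 in
Runoff Q = (P−Ia)²/(P−Ia+S) = (8.232)²/(8.232+15.641) = 16104169/5673525 ≈ 2.838 in

Q = 16104169/5673525 in ≈ 2.838 in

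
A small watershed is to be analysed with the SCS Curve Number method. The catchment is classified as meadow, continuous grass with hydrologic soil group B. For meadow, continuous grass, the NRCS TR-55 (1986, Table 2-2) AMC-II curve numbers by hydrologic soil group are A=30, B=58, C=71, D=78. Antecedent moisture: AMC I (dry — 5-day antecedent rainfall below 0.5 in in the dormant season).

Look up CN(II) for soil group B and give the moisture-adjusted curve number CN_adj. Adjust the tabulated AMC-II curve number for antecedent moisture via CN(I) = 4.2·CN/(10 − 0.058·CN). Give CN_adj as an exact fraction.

CN_adj = 2900/79 ≈ 36.709

NRCS table: meadow, continuous grass, soil group B → CN(II) = 58
CN(I) from CN(II)=58: (4.2·58)/(10 − 0.058·58) = 2900/79 ≈ 36.709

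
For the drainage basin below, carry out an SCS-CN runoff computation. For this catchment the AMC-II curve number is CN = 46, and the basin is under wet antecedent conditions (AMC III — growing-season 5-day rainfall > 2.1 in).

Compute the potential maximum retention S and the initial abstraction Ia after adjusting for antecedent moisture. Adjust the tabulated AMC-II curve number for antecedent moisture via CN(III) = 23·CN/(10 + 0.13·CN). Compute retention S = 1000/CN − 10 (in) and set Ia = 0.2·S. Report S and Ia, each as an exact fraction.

Wet (AMC III): CN(III) = 23·46/(10 + 0.13·46) = 1058/(799/50) = 52900/799 ≈ 66.208
Retention S: 1000/CN − 10 with CN=66.208 → S = 2700/529 ≈ 5.104 in
Ia = 0.2S: 0.2·5.104 = 1.021 in (exactly 540/529)

S = 2700/529 in ≈ 5.104 in; Ia = 540/529 in ≈ 1.021 in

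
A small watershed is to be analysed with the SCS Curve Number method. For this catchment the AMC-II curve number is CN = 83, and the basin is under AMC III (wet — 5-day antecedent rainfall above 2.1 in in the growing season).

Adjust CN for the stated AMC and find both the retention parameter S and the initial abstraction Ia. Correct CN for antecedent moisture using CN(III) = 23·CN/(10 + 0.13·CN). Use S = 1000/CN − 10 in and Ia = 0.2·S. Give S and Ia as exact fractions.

Wet (AMC III): CN(III) = 23·83/(10 + 0.13·83) = 1909/(2079/100) = 190900/2079 ≈ 91.823
Max retention: S = 1000/(190900/2079) − 10 = 1700/1909 in (≈ 0.891 in)
Initial abstraction Ia = S/5 = (1700/1909)/5 = 340/1909 ≈ 0.178 in

S = 1700/1909 in ≈ 0.891 in; Ia = 340/1909 in ≈ 0.178 in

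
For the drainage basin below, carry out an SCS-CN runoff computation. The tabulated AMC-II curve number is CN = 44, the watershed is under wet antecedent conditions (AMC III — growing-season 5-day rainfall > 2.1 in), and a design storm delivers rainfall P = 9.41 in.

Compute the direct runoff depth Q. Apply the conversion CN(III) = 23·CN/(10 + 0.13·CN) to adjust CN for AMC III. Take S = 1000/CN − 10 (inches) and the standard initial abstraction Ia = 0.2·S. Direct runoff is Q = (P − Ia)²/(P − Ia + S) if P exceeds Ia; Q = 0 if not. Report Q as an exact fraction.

Q = 44130665329/8856846900 in ≈ 4.983 in

CN(III) from CN(II)=44: (23·44)/(10 + 0.13·44) = 25300/393 ≈ 64.377
S = 1000/(25300/393) − 10 = 1400/253 in ≈ 5.534 in
Ia = 0.2·(1400/253) = 280/253 in ≈ 1.107 in
Since P=9.410 > Ia=1.107: effective rainfall P−Ia = 210073/25300 in
Q: (210073/25300)² ÷ (350073/25300) = 44130665329/8856846900 in (≈ 4.983 in)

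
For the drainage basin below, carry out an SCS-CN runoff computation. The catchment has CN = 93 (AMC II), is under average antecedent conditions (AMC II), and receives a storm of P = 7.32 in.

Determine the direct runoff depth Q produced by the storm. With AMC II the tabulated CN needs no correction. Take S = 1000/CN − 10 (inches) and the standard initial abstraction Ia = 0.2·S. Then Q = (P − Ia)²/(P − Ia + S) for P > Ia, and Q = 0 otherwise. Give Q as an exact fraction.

Q = 277855561/42824175 in ≈ 6.488 in

Average conditions: CN = 93 (no AMC adjustment).
S = 1000/93 − 10 = 70/93 in ≈ 0.753 in
Ia = 0.2·(70/93) = 14/93 in ≈ 0.151 in
Excess rainfall: 7.320 − 0.151 = 7.169 in; P > Ia so Q > 0
Q: (16669/2325)² ÷ (18419/2325) = 277855561/42824175 in (≈ 6.488 in)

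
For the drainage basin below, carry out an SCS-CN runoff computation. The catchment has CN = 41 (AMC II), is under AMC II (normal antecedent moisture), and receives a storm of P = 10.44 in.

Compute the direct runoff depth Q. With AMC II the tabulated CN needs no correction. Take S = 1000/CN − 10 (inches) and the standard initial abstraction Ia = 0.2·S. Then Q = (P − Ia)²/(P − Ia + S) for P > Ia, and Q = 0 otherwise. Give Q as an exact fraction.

Q = 60078001/23063525 in ≈ 2.605 in

Average conditions: CN = 41 (no AMC adjustment).
Retention S: 1000/CN − 10 with CN=41.000 → S = 590/41 ≈ 14.390 in
Ia = 0.2S: 0.2·14.390 = 2.878 in (exactly 118/41)
Since P=10.440 > Ia=2.878: effective rainfall P−Ia = 7751/1025 in
Runoff Q = (P−Ia)²/(P−Ia+S) = (7.562)²/(7.562+14.390) = 60078001/23063525 ≈ 2.605 in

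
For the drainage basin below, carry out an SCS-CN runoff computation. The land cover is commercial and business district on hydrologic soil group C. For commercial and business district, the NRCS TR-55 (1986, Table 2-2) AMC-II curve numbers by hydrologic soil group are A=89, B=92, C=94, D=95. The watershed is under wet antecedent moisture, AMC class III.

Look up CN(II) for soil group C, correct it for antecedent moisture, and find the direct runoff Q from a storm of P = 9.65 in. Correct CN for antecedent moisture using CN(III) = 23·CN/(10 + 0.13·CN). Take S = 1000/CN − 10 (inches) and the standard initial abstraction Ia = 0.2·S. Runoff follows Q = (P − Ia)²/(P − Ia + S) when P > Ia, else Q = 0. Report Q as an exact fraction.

Q = 43028449489/4614421460 in ≈ 9.325 in

NRCS table: commercial and business district, soil group C → CN(II) = 94
Adjust CN=94 to AMC III: 23·94/(10 + 0.13·94) → 2162 ÷ (1111/50) = 108100/1111 ≈ 97.300
S = 1000/(108100/1111) − 10 = 300/1081 in ≈ 0.278 in
Ia = 0.2S: 0.2·0.278 = 0.056 in (exactly 60/1081)
Excess rainfall: 9.650 − 0.056 = 9.594 in; P > Ia so Q > 0
Q = (207433/21620)²/((207433/21620) + 300/1081) = (43028449489/467424400)/(213433/21620) = 43028449489/4614421460 in ≈ 9.325 in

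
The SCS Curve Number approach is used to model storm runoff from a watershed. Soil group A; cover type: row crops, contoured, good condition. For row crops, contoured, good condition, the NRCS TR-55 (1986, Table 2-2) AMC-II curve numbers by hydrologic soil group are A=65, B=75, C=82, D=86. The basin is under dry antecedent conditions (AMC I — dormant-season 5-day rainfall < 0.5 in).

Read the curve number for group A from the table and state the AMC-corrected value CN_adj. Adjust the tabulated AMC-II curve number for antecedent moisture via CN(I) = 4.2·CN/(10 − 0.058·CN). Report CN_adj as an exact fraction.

NRCS table: row crops, contoured, good condition, soil group A → CN(II) = 65
CN(I) from CN(II)=65: (4.2·65)/(10 − 0.058·65) = 3900/89 ≈ 43.820

CN_adj = 3900/89 ≈ 43.820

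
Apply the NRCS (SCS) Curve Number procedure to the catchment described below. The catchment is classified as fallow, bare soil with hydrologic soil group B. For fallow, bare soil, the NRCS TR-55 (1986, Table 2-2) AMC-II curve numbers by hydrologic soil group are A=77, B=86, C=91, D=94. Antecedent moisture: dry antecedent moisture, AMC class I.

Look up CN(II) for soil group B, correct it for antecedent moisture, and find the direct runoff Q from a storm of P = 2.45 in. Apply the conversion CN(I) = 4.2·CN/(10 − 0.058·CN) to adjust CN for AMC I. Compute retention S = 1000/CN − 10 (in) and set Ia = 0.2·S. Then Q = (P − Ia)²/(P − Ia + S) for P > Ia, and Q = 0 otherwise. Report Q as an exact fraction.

Q = 18671041/36948180 in ≈ 0.505 in

NRCS table: fallow, bare soil, soil group B → CN(II) = 86
Dry (AMC I): CN(I) = 4.2·86/(10 − 0.058·86) = (1806/5)/(1253/250) = 12900/179 ≈ 72.067
Retention S: 1000/CN − 10 with CN=72.067 → S = 500/129 ≈ 3.876 in
Ia = 0.2·(500/129) = 100/129 in ≈ 0.775 in
P − Ia = 2.450 − 0.775 = 4321/2580 ≈ 1.675 in (> 0, runoff occurs)
Runoff Q = (P−Ia)²/(P−Ia+S) = (1.675)²/(1.675+3.876) = 18671041/36948180 ≈ 0.505 in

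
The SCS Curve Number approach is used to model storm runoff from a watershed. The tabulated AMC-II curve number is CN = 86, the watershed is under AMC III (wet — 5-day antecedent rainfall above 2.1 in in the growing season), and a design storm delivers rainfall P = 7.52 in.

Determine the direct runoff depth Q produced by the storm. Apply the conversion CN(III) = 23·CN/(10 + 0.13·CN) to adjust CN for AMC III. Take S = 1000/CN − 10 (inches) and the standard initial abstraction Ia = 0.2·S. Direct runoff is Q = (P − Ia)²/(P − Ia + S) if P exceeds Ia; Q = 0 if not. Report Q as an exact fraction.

Wet (AMC III): CN(III) = 23·86/(10 + 0.13·86) = 1978/(1059/50) = 98900/1059 ≈ 93.390
Max retention: S = 1000/(98900/1059) − 10 = 700/989 in (≈ 0.708 in)
Ia = 0.2S: 0.2·0.708 = 0.142 in (exactly 140/989)
P − Ia = 7.520 − 0.142 = 182432/24725 ≈ 7.378 in (> 0, runoff occurs)
Q = (182432/24725)²/((182432/24725) + 700/989) = (33281434624/611325625)/(199932/24725) = 8320358656/1235829675 in ≈ 6.733 in

Q = 8320358656/1235829675 in ≈ 6.733 in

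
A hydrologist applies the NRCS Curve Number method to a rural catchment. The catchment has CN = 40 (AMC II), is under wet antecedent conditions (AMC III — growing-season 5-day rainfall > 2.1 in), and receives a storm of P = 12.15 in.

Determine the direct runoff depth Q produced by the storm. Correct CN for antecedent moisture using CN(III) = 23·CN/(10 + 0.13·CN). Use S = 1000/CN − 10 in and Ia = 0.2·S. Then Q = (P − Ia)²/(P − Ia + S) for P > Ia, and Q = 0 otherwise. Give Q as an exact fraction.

CN(III) from CN(II)=40: (23·40)/(10 + 0.13·40) = 1150/19 ≈ 60.526
Retention S: 1000/CN − 10 with CN=60.526 → S = 150/23 ≈ 6.522 in
Ia = 0.2·(150/23) = 30/23 in ≈ 1.304 in
P − Ia = 12.150 − 1.304 = 4989/460 ≈ 10.846 in (> 0, runoff occurs)
Q = (4989/460)²/((4989/460) + 150/23) = (24890121/211600)/(7989/460) = 8296707/1224980 in ≈ 6.773 in

Q = 8296707/1224980 in ≈ 6.773 in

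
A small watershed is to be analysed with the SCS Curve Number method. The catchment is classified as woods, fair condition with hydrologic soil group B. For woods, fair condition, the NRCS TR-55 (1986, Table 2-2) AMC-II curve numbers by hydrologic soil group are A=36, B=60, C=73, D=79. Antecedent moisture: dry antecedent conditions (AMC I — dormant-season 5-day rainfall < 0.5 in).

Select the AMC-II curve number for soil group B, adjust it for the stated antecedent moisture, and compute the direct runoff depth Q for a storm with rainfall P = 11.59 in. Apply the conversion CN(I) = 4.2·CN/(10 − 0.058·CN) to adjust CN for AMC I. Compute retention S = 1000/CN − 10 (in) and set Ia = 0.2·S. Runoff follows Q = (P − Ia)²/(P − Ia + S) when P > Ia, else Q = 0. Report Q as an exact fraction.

Q = 2810802289/964007100 in ≈ 2.916 in

NRCS table: woods, fair condition, soil group B → CN(II) = 60
Dry (AMC I): CN(I) = 4.2·60/(10 − 0.058·60) = 252/(163/25) = 6300/163 ≈ 38.650
Max retention: S = 1000/(6300/163) − 10 = 1000/63 in (≈ 15.873 in)
Ia = 0.2S: 0.2·15.873 = 3.175 in (exactly 200/63)
Excess rainfall: 11.590 − 3.175 = 8.415 in; P > Ia so Q > 0
Q = (53017/6300)²/((53017/6300) + 1000/63) = (2810802289/39690000)/(153017/6300) = 2810802289/964007100 in ≈ 2.916 in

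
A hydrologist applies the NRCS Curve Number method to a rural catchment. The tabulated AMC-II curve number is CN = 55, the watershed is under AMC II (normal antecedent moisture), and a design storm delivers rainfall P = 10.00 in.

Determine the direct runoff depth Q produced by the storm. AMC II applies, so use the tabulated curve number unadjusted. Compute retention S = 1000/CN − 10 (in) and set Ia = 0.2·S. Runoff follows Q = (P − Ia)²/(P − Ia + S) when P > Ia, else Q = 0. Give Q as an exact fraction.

AMC II — tabulated CN = 55 applies directly.
Max retention: S = 1000/55 − 10 = 90/11 in (≈ 8.182 in)
Ia = 0.2S: 0.2·8.182 = 1.636 in (exactly 18/11)
Since P=10.000 > Ia=1.636: effective rainfall P−Ia = 92/11 in
Q: (92/11)² ÷ (182/11) = 4232/1001 in (≈ 4.228 in)

Q = 4232/1001 in ≈ 4.228 in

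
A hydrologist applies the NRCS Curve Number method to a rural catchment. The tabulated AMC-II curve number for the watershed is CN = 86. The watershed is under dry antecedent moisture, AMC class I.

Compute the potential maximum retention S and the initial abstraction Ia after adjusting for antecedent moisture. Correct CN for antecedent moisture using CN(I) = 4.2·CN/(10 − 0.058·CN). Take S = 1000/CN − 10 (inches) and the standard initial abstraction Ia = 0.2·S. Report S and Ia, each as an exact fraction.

Adjust CN=86 to AMC I: 4.2·86/(10 − 0.058·86) → (1806/5) ÷ (1253/250) = 12900/179 ≈ 72.067
S = 1000/(12900/179) − 10 = 500/129 in ≈ 3.876 in
Ia = 0.2S: 0.2·3.876 = 0.775 in (exactly 100/129)

S = 500/129 in ≈ 3.876 in; Ia = 100/129 in ≈ 0.775 in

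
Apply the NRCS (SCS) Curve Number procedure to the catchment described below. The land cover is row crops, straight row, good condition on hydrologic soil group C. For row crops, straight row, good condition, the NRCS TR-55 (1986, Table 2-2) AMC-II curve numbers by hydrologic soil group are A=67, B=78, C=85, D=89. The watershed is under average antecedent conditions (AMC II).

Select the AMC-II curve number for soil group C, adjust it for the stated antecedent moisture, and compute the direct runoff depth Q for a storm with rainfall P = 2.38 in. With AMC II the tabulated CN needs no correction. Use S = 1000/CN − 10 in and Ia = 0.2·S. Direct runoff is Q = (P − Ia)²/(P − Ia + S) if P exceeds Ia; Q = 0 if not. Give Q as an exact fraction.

Q = 2968729/2739550 in ≈ 1.084 in

NRCS table: row crops, straight row, good condition, soil group C → CN(II) = 85
CN(II) = 85; AMC II needs no correction.
Retention S: 1000/CN − 10 with CN=85.000 → S = 30/17 ≈ 1.765 in
Initial abstraction Ia = S/5 = (30/17)/5 = 6/17 ≈ 0.353 in
Since P=2.380 > Ia=0.353: effective rainfall P−Ia = 1723/850 in
Q = (1723/850)²/((1723/850) + 30/17) = (2968729/722500)/(3223/850) = 2968729/2739550 in ≈ 1.084 in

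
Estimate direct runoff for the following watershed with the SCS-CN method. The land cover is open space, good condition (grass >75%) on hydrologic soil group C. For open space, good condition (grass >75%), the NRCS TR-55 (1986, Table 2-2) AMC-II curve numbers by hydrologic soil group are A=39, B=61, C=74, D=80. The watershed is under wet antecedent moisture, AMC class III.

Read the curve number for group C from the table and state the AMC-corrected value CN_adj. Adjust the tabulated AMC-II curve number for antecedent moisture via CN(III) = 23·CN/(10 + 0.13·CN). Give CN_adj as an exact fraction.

NRCS table: open space, good condition (grass >75%), soil group C → CN(II) = 74
Wet (AMC III): CN(III) = 23·74/(10 + 0.13·74) = 1702/(981/50) = 85100/981 ≈ 86.748

CN_adj = 85100/981 ≈ 86.748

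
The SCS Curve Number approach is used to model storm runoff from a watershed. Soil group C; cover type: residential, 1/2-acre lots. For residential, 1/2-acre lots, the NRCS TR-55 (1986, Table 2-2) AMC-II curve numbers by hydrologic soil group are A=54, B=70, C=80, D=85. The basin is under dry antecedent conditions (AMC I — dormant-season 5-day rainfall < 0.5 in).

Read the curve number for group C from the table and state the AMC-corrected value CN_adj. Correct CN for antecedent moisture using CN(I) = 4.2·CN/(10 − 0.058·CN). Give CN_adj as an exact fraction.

NRCS table: residential, 1/2-acre lots, soil group C → CN(II) = 80
CN(I) from CN(II)=80: (4.2·80)/(10 − 0.058·80) = 4200/67 ≈ 62.687

CN_adj = 4200/67 ≈ 62.687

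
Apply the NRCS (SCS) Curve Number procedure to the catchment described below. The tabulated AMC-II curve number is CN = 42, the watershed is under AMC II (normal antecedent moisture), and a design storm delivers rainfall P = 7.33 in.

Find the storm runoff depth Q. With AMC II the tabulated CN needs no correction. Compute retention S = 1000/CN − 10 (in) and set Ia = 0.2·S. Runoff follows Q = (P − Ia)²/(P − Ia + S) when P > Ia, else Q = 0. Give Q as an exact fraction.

CN(II) = 42; AMC II needs no correction.
Retention S: 1000/CN − 10 with CN=42.000 → S = 290/21 ≈ 13.810 in
Ia = 0.2S: 0.2·13.810 = 2.762 in (exactly 58/21)
P − Ia = 7.330 − 2.762 = 9593/2100 ≈ 4.568 in (> 0, runoff occurs)
Q: (9593/2100)² ÷ (38593/2100) = 92025649/81045300 in (≈ 1.135 in)

Q = 92025649/81045300 in ≈ 1.135 in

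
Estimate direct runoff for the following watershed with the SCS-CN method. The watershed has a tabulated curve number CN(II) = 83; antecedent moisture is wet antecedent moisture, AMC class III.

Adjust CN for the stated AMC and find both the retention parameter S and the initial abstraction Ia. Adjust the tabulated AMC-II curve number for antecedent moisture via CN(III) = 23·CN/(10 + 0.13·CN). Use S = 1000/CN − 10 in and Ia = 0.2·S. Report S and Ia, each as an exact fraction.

S = 1700/1909 in ≈ 0.891 in; Ia = 340/1909 in ≈ 0.178 in

CN(III) from CN(II)=83: (23·83)/(10 + 0.13·83) = 190900/2079 ≈ 91.823
Retention S: 1000/CN − 10 with CN=91.823 → S = 1700/1909 ≈ 0.891 in
Ia = 0.2S: 0.2·0.891 = 0.178 in (exactly 340/1909)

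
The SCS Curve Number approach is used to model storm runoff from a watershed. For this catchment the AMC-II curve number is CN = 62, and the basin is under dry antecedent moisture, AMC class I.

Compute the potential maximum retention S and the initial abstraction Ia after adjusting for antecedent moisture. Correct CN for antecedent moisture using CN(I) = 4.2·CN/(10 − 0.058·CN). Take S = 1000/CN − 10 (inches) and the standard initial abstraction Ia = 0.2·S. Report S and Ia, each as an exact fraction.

S = 9500/651 in ≈ 14.593 in; Ia = 1900/651 in ≈ 2.919 in

CN(I) from CN(II)=62: (4.2·62)/(10 − 0.058·62) = 65100/1601 ≈ 40.662
Retention S: 1000/CN − 10 with CN=40.662 → S = 9500/651 ≈ 14.593 in
Ia = 0.2·(9500/651) = 1900/651 in ≈ 2.919 in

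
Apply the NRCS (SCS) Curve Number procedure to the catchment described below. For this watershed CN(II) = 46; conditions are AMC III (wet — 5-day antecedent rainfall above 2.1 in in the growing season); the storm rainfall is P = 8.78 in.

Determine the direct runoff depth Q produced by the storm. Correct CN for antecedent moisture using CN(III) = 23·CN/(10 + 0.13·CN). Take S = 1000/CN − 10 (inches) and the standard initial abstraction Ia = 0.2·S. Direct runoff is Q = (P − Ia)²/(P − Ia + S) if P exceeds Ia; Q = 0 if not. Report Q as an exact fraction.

Wet (AMC III): CN(III) = 23·46/(10 + 0.13·46) = 1058/(799/50) = 52900/799 ≈ 66.208
Max retention: S = 1000/(52900/799) − 10 = 2700/529 in (≈ 5.104 in)
Initial abstraction Ia = S/5 = (2700/529)/5 = 540/529 ≈ 1.021 in
P − Ia = 8.780 − 1.021 = 205231/26450 ≈ 7.759 in (> 0, runoff occurs)
Q: (205231/26450)² ÷ (340231/26450) = 42119763361/8999109950 in (≈ 4.680 in)

Q = 42119763361/8999109950 in ≈ 4.680 in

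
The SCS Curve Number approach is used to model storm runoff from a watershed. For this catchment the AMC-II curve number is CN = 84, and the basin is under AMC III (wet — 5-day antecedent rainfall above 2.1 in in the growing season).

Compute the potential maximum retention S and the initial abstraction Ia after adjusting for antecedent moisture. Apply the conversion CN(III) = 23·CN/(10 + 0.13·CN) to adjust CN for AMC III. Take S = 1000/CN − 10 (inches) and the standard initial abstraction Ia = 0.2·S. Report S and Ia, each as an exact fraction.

S = 400/483 in ≈ 0.828 in; Ia = 80/483 in ≈ 0.166 in

Adjust CN=84 to AMC III: 23·84/(10 + 0.13·84) → 1932 ÷ (523/25) = 48300/523 ≈ 92.352
S = 1000/(48300/523) − 10 = 400/483 in ≈ 0.828 in
Ia = 0.2S: 0.2·0.828 = 0.166 in (exactly 80/483)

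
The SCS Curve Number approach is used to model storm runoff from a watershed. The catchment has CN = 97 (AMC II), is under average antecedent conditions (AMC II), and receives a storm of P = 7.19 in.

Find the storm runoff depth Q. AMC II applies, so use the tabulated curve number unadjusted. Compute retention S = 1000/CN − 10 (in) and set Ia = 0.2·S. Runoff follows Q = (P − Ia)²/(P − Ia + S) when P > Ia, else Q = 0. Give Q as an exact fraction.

Average conditions: CN = 97 (no AMC adjustment).
Max retention: S = 1000/97 − 10 = 30/97 in (≈ 0.309 in)
Initial abstraction Ia = S/5 = (30/97)/5 = 6/97 ≈ 0.062 in
Since P=7.190 > Ia=0.062: effective rainfall P−Ia = 69143/9700 in
Q = (69143/9700)²/((69143/9700) + 30/97) = (4780754449/94090000)/(72143/9700) = 4780754449/699787100 in ≈ 6.832 in

Q = 4780754449/699787100 in ≈ 6.832 in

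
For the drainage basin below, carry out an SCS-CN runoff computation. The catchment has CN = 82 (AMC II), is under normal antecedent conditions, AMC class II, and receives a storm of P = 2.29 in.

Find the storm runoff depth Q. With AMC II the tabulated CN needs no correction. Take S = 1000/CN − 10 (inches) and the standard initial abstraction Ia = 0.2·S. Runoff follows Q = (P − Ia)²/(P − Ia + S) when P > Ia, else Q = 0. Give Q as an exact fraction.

CN(II) = 82; AMC II needs no correction.
Max retention: S = 1000/82 − 10 = 90/41 in (≈ 2.195 in)
Initial abstraction Ia = S/5 = (90/41)/5 = 18/41 ≈ 0.439 in
Since P=2.290 > Ia=0.439: effective rainfall P−Ia = 7589/4100 in
Runoff Q = (P−Ia)²/(P−Ia+S) = (1.851)²/(1.851+2.195) = 57592921/68014900 ≈ 0.847 in

Q = 57592921/68014900 in ≈ 0.847 in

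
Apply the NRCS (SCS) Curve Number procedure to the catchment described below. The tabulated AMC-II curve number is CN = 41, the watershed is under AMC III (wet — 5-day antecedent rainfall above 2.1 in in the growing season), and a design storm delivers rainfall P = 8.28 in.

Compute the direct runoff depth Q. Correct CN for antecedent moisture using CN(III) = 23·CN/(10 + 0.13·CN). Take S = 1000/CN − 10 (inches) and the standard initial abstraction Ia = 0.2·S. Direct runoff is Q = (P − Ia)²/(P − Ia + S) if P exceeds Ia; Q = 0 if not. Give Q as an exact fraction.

Adjust CN=41 to AMC III: 23·41/(10 + 0.13·41) → 943 ÷ (1533/100) = 94300/1533 ≈ 61.513
Max retention: S = 1000/(94300/1533) − 10 = 5900/943 in (≈ 6.257 in)
Ia = 0.2·(5900/943) = 1180/943 in ≈ 1.251 in
P − Ia = 8.280 − 1.251 = 165701/23575 ≈ 7.029 in (> 0, runoff occurs)
Q: (165701/23575)² ÷ (313201/23575) = 27456821401/7383713575 in (≈ 3.719 in)

Q = 27456821401/7383713575 in ≈ 3.719 in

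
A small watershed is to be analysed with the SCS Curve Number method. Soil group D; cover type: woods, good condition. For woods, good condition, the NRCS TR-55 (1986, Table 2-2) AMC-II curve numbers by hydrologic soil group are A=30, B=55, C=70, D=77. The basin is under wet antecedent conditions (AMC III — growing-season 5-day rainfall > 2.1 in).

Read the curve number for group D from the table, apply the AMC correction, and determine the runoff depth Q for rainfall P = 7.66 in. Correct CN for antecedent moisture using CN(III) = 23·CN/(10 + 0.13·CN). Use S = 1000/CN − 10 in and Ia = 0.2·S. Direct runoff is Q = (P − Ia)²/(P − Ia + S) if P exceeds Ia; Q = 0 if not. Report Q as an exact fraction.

Q = 811737081/128940350 in ≈ 6.295 in

NRCS table: woods, good condition, soil group D → CN(II) = 77
Wet (AMC III): CN(III) = 23·77/(10 + 0.13·77) = 1771/(2001/100) = 7700/87 ≈ 88.506
Max retention: S = 1000/(7700/87) − 10 = 100/77 in (≈ 1.299 in)
Ia = 0.2·(100/77) = 20/77 in ≈ 0.260 in
Since P=7.660 > Ia=0.260: effective rainfall P−Ia = 28491/3850 in
Q = (28491/3850)²/((28491/3850) + 100/77) = (811737081/14822500)/(33491/3850) = 811737081/128940350 in ≈ 6.295 in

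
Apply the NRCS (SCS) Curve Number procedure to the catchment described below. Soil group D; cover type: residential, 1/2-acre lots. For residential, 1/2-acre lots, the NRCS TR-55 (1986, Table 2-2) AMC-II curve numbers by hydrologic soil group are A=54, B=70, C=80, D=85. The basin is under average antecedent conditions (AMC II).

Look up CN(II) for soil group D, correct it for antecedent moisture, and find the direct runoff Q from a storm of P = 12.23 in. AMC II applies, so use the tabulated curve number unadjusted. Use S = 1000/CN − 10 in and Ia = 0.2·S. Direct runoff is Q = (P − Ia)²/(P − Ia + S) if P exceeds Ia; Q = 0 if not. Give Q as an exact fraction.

NRCS table: residential, 1/2-acre lots, soil group D → CN(II) = 85
AMC II — tabulated CN = 85 applies directly.
S = 1000/85 − 10 = 30/17 in ≈ 1.765 in
Initial abstraction Ia = S/5 = (30/17)/5 = 6/17 ≈ 0.353 in
P − Ia = 12.230 − 0.353 = 20191/1700 ≈ 11.877 in (> 0, runoff occurs)
Q: (20191/1700)² ÷ (23191/1700) = 407676481/39424700 in (≈ 10.341 in)

Q = 407676481/39424700 in ≈ 10.341 in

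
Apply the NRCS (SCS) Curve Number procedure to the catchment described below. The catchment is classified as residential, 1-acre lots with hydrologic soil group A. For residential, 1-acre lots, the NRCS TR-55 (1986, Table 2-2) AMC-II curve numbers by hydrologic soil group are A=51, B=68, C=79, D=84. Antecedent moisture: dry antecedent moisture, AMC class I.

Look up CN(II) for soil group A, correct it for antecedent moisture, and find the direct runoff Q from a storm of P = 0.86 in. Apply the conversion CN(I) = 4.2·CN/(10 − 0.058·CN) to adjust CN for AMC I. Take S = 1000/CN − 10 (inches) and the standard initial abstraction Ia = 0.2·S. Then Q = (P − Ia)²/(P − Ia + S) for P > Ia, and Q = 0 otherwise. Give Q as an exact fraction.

Q = 0 in ≈ 0.000 in

NRCS table: residential, 1-acre lots, soil group A → CN(II) = 51
Adjust CN=51 to AMC I: 4.2·51/(10 − 0.058·51) → (1071/5) ÷ (3521/500) = 15300/503 ≈ 30.417
S = 1000/(15300/503) − 10 = 3500/153 in ≈ 22.876 in
Ia = 0.2S: 0.2·22.876 = 4.575 in (exactly 700/153)
P = 0.860 ≤ Ia = 4.575 in: entire storm abstracted, Q = 0.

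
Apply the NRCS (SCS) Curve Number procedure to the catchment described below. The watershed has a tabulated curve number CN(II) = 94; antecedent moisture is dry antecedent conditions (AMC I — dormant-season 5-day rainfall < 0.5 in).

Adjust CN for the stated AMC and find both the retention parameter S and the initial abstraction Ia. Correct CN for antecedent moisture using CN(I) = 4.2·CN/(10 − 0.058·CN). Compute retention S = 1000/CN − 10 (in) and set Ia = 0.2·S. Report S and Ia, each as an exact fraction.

S = 500/329 in ≈ 1.520 in; Ia = 100/329 in ≈ 0.304 in

Adjust CN=94 to AMC I: 4.2·94/(10 − 0.058·94) → (1974/5) ÷ (1137/250) = 32900/379 ≈ 86.807
Max retention: S = 1000/(32900/379) − 10 = 500/329 in (≈ 1.520 in)
Ia = 0.2S: 0.2·1.520 = 0.304 in (exactly 100/329)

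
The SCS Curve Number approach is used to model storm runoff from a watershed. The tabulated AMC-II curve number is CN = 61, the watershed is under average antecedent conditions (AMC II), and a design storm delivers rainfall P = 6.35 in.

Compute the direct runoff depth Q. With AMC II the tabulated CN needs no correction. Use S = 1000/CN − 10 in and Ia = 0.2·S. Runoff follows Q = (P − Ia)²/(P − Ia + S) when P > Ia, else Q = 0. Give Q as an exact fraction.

AMC II — tabulated CN = 61 applies directly.
Retention S: 1000/CN − 10 with CN=61.000 → S = 390/61 ≈ 6.393 in
Initial abstraction Ia = S/5 = (390/61)/5 = 78/61 ≈ 1.279 in
P − Ia = 6.350 − 1.279 = 6187/1220 ≈ 5.071 in (> 0, runoff occurs)
Q = (6187/1220)²/((6187/1220) + 390/61) = (38278969/1488400)/(13987/1220) = 38278969/17064140 in ≈ 2.243 in

Q = 38278969/17064140 in ≈ 2.243 in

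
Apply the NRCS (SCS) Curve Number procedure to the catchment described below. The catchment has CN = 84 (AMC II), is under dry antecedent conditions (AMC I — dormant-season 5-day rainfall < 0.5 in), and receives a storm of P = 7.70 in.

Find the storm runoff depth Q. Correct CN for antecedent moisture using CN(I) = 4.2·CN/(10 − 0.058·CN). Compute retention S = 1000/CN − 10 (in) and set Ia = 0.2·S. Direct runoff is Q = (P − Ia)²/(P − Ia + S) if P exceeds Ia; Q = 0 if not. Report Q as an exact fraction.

Q = 897421849/220310370 in ≈ 4.073 in

Dry (AMC I): CN(I) = 4.2·84/(10 − 0.058·84) = (1764/5)/(641/125) = 44100/641 ≈ 68.799
Retention S: 1000/CN − 10 with CN=68.799 → S = 2000/441 ≈ 4.535 in
Initial abstraction Ia = S/5 = (2000/441)/5 = 400/441 ≈ 0.907 in
Excess rainfall: 7.700 − 0.907 = 6.793 in; P > Ia so Q > 0
Q = (29957/4410)²/((29957/4410) + 2000/441) = (897421849/19448100)/(49957/4410) = 897421849/220310370 in ≈ 4.073 in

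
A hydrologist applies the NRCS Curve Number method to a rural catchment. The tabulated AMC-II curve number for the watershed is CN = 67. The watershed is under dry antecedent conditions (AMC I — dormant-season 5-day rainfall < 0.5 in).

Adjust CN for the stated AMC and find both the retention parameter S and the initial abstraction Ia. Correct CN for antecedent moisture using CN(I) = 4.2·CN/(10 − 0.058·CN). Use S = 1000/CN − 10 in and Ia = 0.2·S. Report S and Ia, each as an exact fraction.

S = 5500/469 in ≈ 11.727 in; Ia = 1100/469 in ≈ 2.345 in

Dry (AMC I): CN(I) = 4.2·67/(10 − 0.058·67) = (1407/5)/(3057/500) = 46900/1019 ≈ 46.026
Max retention: S = 1000/(46900/1019) − 10 = 5500/469 in (≈ 11.727 in)
Ia = 0.2S: 0.2·11.727 = 2.345 in (exactly 1100/469)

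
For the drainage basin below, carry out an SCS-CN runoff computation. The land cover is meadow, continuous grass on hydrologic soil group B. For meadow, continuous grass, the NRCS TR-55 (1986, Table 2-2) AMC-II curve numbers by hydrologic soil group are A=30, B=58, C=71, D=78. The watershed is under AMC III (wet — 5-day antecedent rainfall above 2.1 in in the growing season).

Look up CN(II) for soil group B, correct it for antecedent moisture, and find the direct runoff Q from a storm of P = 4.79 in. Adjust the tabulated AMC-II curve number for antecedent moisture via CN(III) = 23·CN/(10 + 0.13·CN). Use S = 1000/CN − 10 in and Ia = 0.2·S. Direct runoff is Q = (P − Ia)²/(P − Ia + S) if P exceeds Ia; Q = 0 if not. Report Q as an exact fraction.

NRCS table: meadow, continuous grass, soil group B → CN(II) = 58
Wet (AMC III): CN(III) = 23·58/(10 + 0.13·58) = 1334/(877/50) = 66700/877 ≈ 76.055
Max retention: S = 1000/(66700/877) − 10 = 2100/667 in (≈ 3.148 in)
Ia = 0.2·(2100/667) = 420/667 in ≈ 0.630 in
Excess rainfall: 4.790 − 0.630 = 4.160 in; P > Ia so Q > 0
Q: (277493/66700)² ÷ (487493/66700) = 77002365049/32515783100 in (≈ 2.368 in)

Q = 77002365049/32515783100 in ≈ 2.368 in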